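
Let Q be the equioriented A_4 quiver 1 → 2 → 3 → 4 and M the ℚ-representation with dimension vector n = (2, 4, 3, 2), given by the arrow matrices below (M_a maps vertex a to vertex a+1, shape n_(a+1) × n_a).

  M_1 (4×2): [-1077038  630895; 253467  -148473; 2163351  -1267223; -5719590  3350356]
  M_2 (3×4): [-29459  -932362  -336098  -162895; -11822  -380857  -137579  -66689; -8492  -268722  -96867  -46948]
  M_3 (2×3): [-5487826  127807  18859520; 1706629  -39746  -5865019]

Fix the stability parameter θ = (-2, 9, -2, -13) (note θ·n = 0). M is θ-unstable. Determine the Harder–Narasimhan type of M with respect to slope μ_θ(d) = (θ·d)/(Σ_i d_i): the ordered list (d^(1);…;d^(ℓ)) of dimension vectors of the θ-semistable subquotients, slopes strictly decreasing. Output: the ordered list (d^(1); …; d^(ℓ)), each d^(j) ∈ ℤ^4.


Barcode: M ≅ I[1,4]^2, I[2,2], I[2,3]. HN layers by μ_θ (3 steps, strictly decreasing):
  μ^(1)=9; μ^(2)=7/2; μ^(3)=-2

((0, 1, 0, 0); (0, 1, 1, 0); (2, 2, 2, 2))


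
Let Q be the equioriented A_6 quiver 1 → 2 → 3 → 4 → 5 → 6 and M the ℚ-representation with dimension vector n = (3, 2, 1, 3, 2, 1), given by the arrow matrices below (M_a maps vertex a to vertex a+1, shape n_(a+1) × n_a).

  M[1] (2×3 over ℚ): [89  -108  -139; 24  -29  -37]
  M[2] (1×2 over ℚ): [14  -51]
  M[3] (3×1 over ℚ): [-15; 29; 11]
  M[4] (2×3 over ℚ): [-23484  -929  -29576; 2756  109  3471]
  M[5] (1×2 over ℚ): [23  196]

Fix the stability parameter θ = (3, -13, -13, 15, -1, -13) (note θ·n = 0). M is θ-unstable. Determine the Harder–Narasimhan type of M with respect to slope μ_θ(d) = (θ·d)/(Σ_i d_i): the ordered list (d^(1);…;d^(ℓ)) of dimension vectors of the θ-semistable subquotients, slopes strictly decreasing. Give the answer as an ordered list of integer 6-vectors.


Via rank(M_{q-1}∘⋯∘M_p): M ≅ I[1,1], I[1,2], I[1,6], I[4,4], I[4,5].
μ_θ-semistable layers: μ^(1)=15; μ^(2)=7; μ^(3)=3; μ^(4)=1/3; μ^(5)=-5; μ^(6)=-23/3

((0, 0, 0, 1, 0, 0); (0, 0, 0, 1, 1, 0); (1, 0, 0, 0, 0, 0); (0, 0, 0, 1, 1, 1); (1, 1, 0, 0, 0, 0); (1, 1, 1, 0, 0, 0))


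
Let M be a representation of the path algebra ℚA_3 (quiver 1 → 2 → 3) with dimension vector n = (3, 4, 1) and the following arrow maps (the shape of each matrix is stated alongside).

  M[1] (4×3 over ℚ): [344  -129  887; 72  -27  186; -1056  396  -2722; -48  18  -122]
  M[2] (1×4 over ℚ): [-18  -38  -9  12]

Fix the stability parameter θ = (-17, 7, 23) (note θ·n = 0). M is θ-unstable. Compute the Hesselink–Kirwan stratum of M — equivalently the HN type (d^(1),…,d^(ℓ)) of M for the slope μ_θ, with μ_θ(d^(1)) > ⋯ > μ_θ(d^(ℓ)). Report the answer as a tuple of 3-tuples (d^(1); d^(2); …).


Via rank(M_{q-1}∘⋯∘M_p): M ≅ I[1,1], I[1,2]^2, I[2,2], I[2,3].
μ_θ-semistable layers: μ^(1)=23; μ^(2)=7; μ^(3)=-17

((0, 0, 1); (0, 4, 0); (3, 0, 0))


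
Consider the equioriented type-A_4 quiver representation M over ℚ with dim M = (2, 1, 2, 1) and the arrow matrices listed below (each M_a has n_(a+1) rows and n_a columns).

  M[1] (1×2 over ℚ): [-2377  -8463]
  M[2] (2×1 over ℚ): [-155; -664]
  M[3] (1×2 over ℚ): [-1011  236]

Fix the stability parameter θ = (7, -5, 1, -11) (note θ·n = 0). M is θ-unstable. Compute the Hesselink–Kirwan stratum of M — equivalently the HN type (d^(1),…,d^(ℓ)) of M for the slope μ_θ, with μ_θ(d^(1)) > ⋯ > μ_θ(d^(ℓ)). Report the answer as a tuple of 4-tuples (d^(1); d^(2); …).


Barcode: M ≅ I[1,1], I[1,4], I[3,3]. HN layers by μ_θ (3 steps, strictly decreasing):
  μ^(1)=7; μ^(2)=1; μ^(3)=-2

((1, 0, 0, 0); (0, 0, 1, 0); (1, 1, 1, 1))


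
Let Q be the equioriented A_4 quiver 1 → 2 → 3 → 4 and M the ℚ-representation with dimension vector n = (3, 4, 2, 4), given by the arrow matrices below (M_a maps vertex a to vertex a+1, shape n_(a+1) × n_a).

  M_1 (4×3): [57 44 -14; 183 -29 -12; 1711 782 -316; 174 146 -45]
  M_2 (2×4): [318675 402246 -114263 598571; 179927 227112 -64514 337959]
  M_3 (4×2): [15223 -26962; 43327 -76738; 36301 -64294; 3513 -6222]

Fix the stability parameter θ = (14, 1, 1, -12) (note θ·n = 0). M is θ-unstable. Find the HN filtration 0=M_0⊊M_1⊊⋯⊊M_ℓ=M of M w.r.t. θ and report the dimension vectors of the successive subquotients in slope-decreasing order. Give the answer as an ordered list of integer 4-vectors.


Via rank(M_{q-1}∘⋯∘M_p): M ≅ I[1,2], I[1,3], I[1,4], I[2,2], I[4,4]^3.
μ_θ-semistable layers: μ^(1)=15/2; μ^(2)=16/3; μ^(3)=1; μ^(4)=-12

((1, 1, 0, 0); (1, 1, 1, 0); (1, 2, 1, 1); (0, 0, 0, 3))


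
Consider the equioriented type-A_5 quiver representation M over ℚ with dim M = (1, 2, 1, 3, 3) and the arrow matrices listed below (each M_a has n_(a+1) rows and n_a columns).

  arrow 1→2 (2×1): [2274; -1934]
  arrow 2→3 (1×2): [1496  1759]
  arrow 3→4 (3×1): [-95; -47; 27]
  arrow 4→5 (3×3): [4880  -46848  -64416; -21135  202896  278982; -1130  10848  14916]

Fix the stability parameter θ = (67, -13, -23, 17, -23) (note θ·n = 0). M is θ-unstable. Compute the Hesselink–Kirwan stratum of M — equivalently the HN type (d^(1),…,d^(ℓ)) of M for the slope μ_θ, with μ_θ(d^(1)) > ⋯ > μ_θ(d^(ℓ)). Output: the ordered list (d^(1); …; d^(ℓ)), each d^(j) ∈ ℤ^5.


Via rank(M_{q-1}∘⋯∘M_p): M ≅ I[1,5], I[2,2], I[4,4]^2, I[5,5]^2.
μ_θ-semistable layers: μ^(1)=17; μ^(2)=5; μ^(3)=-13; μ^(4)=-23

((0, 0, 0, 2, 0); (1, 1, 1, 1, 1); (0, 1, 0, 0, 0); (0, 0, 0, 0, 2))


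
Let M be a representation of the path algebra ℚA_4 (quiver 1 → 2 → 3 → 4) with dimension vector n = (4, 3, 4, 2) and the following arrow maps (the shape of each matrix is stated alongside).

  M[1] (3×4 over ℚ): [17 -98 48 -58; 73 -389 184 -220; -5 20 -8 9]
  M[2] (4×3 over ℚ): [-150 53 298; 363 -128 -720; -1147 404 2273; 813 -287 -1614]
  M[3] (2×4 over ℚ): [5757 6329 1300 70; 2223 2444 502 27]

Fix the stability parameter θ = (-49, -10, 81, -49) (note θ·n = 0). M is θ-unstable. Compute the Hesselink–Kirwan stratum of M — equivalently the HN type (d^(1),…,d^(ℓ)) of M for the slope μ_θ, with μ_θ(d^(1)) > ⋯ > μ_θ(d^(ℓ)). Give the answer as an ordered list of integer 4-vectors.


Interval decomposition of M: I[1,1], I[1,3], I[1,4]^2, I[3,3].
HN type (ℓ=4): μ^(1)=81; μ^(2)=16; μ^(3)=-10; μ^(4)=-49

((0, 0, 2, 0); (0, 0, 2, 2); (0, 3, 0, 0); (4, 0, 0, 0))


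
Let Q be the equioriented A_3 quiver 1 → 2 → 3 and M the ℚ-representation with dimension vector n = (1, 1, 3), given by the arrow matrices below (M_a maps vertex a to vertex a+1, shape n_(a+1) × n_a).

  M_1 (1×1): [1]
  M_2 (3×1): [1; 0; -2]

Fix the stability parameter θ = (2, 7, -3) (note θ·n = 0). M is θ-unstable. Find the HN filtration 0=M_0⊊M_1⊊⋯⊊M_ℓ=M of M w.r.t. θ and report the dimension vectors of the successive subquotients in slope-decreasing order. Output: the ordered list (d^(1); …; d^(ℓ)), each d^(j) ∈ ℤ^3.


Via rank(M_{q-1}∘⋯∘M_p): M ≅ I[1,3], I[3,3]^2.
μ_θ-semistable layers: μ^(1)=2; μ^(2)=-3

((1, 1, 1); (0, 0, 2))


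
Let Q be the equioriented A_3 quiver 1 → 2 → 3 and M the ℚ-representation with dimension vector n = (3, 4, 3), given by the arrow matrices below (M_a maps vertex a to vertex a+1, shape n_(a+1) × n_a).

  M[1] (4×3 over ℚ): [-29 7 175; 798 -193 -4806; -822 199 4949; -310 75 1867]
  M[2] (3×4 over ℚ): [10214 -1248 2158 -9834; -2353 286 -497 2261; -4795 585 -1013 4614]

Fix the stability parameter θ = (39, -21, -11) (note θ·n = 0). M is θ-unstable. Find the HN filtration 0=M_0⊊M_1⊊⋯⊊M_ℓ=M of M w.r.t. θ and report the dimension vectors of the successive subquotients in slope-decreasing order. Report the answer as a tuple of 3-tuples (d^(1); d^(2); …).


Via rank(M_{q-1}∘⋯∘M_p): M ≅ I[1,2], I[1,3]^2, I[2,2], I[3,3].
μ_θ-semistable layers: μ^(1)=9; μ^(2)=7/3; μ^(3)=-11; μ^(4)=-21

((1, 1, 0); (2, 2, 2); (0, 0, 1); (0, 1, 0))


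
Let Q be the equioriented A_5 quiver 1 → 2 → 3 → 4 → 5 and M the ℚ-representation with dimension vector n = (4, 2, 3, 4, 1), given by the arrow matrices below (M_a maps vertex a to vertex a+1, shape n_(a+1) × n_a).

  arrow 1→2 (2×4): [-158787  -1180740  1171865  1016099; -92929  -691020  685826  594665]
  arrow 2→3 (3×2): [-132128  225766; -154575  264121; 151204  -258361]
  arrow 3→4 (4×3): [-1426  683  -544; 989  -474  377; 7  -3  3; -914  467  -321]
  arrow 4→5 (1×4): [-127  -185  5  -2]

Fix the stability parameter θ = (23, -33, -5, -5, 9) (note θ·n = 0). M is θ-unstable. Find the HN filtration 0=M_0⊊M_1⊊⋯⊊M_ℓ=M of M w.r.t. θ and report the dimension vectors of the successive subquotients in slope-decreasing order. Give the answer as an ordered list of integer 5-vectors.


Interval decomposition of M: I[1,1]^2, I[1,4]^2, I[3,4], I[4,5].
HN type (ℓ=3): μ^(1)=23; μ^(2)=9; μ^(3)=-5

((2, 0, 0, 0, 0); (0, 0, 0, 0, 1); (2, 2, 3, 4, 0))


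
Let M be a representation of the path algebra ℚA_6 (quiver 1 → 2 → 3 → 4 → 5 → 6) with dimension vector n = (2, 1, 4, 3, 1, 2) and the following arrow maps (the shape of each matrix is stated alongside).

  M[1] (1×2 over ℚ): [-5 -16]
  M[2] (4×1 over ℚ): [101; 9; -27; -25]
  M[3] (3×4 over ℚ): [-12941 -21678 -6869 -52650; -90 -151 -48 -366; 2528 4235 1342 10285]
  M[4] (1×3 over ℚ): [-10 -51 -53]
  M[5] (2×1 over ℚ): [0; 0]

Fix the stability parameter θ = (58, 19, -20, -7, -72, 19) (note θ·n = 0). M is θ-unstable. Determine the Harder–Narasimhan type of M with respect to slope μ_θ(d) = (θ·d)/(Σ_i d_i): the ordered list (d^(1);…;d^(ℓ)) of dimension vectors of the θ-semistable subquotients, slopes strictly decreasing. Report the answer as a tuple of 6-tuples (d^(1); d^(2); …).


Via rank(M_{q-1}∘⋯∘M_p): M ≅ I[1,1], I[1,5], I[3,3], I[3,4]^2, I[6,6]^2.
μ_θ-semistable layers: μ^(1)=58; μ^(2)=19; μ^(3)=-22/5; μ^(4)=-7; μ^(5)=-20

((1, 0, 0, 0, 0, 0); (0, 0, 0, 0, 0, 2); (1, 1, 1, 1, 1, 0); (0, 0, 0, 2, 0, 0); (0, 0, 3, 0, 0, 0))


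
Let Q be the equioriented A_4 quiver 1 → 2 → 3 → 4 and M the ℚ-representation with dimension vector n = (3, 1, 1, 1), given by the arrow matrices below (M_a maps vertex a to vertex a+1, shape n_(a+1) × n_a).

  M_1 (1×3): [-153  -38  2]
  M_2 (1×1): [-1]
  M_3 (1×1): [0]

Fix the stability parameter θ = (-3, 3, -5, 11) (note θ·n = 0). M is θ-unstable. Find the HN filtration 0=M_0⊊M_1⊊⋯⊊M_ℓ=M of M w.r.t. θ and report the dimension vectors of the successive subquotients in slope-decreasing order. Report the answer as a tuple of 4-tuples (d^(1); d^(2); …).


Barcode: M ≅ I[1,1]^2, I[1,3], I[4,4]. HN layers by μ_θ (3 steps, strictly decreasing):
  μ^(1)=11; μ^(2)=-1; μ^(3)=-3

((0, 0, 0, 1); (0, 1, 1, 0); (3, 0, 0, 0))


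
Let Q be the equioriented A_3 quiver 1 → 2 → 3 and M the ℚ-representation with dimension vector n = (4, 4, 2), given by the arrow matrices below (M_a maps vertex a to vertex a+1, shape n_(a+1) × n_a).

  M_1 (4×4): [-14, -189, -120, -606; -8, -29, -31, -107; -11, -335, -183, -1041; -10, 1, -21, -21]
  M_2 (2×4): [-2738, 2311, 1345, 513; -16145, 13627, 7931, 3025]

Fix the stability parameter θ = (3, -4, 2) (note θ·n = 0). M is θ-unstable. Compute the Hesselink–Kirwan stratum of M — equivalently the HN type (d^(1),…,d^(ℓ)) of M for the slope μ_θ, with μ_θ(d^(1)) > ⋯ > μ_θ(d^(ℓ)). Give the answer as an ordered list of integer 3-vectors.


Barcode: M ≅ I[1,1], I[1,2], I[1,3]^2, I[2,2]. HN layers by μ_θ (4 steps, strictly decreasing):
  μ^(1)=3; μ^(2)=2; μ^(3)=-1/2; μ^(4)=-4

((1, 0, 0); (0, 0, 2); (3, 3, 0); (0, 1, 0))


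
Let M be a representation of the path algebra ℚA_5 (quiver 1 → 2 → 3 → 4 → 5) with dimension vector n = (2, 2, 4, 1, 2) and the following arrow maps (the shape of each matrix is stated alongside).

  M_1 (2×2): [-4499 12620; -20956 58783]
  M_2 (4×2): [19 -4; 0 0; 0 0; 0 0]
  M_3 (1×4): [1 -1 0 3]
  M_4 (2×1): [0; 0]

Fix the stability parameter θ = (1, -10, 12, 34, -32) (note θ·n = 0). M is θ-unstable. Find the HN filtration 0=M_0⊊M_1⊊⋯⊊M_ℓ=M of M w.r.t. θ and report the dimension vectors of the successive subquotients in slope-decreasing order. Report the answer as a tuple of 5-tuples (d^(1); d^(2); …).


Barcode: M ≅ I[1,2], I[1,4], I[3,3]^3, I[5,5]^2. HN layers by μ_θ (4 steps, strictly decreasing):
  μ^(1)=34; μ^(2)=12; μ^(3)=-9/2; μ^(4)=-32

((0, 0, 0, 1, 0); (0, 0, 4, 0, 0); (2, 2, 0, 0, 0); (0, 0, 0, 0, 2))


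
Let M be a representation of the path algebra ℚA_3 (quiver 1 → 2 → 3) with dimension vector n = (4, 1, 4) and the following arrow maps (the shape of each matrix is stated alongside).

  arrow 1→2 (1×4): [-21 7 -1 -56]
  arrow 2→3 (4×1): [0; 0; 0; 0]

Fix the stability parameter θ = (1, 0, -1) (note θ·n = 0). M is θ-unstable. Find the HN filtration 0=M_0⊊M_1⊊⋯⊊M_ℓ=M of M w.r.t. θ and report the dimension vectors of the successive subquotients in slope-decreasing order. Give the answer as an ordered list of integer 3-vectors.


Interval decomposition of M: I[1,1]^3, I[1,2], I[3,3]^4.
HN type (ℓ=3): μ^(1)=1; μ^(2)=1/2; μ^(3)=-1

((3, 0, 0); (1, 1, 0); (0, 0, 4))


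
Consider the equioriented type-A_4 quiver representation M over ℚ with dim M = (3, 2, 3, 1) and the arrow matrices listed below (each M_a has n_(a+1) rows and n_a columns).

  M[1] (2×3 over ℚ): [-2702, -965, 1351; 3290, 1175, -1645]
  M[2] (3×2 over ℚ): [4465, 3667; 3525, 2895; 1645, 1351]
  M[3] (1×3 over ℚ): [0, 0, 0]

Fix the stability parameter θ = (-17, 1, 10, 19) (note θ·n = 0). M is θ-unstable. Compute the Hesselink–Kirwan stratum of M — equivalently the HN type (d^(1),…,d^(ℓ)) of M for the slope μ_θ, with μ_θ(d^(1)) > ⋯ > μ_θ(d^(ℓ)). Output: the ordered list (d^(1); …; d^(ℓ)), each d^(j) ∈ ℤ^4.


Via rank(M_{q-1}∘⋯∘M_p): M ≅ I[1,1]^2, I[1,2], I[2,3], I[3,3]^2, I[4,4].
μ_θ-semistable layers: μ^(1)=19; μ^(2)=10; μ^(3)=1; μ^(4)=-17

((0, 0, 0, 1); (0, 0, 3, 0); (0, 2, 0, 0); (3, 0, 0, 0))


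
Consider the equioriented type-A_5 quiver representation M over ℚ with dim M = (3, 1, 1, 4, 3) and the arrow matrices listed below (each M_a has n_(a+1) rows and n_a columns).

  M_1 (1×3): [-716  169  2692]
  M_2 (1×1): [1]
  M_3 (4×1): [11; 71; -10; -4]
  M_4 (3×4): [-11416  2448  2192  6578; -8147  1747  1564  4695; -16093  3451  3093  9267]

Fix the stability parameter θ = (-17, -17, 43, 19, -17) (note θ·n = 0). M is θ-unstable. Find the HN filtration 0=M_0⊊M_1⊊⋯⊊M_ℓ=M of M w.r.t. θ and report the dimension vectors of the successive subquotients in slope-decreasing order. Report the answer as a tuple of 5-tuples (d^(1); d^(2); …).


Interval decomposition of M: I[1,1]^2, I[1,4], I[4,5]^3.
HN type (ℓ=3): μ^(1)=31; μ^(2)=1; μ^(3)=-17

((0, 0, 1, 1, 0); (0, 0, 0, 3, 3); (3, 1, 0, 0, 0))


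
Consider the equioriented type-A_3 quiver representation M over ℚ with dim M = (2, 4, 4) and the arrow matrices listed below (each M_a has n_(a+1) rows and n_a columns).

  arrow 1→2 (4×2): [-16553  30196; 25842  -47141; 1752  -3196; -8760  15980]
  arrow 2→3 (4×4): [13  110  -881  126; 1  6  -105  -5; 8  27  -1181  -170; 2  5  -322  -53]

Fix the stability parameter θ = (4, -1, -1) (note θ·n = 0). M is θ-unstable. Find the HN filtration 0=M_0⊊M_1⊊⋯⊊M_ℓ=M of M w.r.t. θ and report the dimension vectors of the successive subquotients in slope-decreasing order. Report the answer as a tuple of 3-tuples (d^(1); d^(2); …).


Interval decomposition of M: I[1,3]^2, I[2,3]^2.
HN type (ℓ=2): μ^(1)=2/3; μ^(2)=-1

((2, 2, 2); (0, 2, 2))


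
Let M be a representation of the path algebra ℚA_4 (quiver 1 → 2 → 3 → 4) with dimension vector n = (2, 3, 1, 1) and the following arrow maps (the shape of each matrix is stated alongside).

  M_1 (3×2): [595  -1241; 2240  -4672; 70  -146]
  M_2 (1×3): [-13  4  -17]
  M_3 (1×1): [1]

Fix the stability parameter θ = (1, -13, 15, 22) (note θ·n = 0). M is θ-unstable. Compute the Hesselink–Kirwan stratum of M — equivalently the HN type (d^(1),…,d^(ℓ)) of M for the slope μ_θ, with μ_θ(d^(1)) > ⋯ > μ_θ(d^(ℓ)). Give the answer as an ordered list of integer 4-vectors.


Barcode: M ≅ I[1,1], I[1,4], I[2,2]^2. HN layers by μ_θ (5 steps, strictly decreasing):
  μ^(1)=22; μ^(2)=15; μ^(3)=1; μ^(4)=-6; μ^(5)=-13

((0, 0, 0, 1); (0, 0, 1, 0); (1, 0, 0, 0); (1, 1, 0, 0); (0, 2, 0, 0))


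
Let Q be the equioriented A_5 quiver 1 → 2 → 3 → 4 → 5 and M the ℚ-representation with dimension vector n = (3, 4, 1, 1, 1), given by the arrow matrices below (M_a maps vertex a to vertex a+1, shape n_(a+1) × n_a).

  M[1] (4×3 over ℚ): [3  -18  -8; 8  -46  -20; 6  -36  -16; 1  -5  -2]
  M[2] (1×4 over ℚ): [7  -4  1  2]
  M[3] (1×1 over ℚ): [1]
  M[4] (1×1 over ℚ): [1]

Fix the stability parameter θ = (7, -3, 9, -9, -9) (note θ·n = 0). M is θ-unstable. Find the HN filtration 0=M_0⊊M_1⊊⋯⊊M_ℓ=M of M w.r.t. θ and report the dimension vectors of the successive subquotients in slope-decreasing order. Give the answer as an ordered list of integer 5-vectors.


Via rank(M_{q-1}∘⋯∘M_p): M ≅ I[1,1], I[1,2], I[1,5], I[2,2]^2.
μ_θ-semistable layers: μ^(1)=7; μ^(2)=2; μ^(3)=-1; μ^(4)=-3

((1, 0, 0, 0, 0); (1, 1, 0, 0, 0); (1, 1, 1, 1, 1); (0, 2, 0, 0, 0))


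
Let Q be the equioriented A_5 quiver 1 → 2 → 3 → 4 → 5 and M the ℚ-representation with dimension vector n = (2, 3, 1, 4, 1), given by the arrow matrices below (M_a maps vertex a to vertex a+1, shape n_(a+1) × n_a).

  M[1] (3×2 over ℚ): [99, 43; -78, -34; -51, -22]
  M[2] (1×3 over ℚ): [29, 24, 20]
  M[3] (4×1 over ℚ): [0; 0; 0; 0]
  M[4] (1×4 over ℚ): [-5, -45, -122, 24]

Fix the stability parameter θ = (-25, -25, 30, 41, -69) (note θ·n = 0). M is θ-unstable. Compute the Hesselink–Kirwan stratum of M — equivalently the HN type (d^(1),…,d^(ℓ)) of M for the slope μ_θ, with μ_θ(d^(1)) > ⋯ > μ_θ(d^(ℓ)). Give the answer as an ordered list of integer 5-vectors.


Interval decomposition of M: I[1,2], I[1,3], I[2,2], I[4,4]^3, I[4,5].
HN type (ℓ=4): μ^(1)=41; μ^(2)=30; μ^(3)=-14; μ^(4)=-25

((0, 0, 0, 3, 0); (0, 0, 1, 0, 0); (0, 0, 0, 1, 1); (2, 3, 0, 0, 0))


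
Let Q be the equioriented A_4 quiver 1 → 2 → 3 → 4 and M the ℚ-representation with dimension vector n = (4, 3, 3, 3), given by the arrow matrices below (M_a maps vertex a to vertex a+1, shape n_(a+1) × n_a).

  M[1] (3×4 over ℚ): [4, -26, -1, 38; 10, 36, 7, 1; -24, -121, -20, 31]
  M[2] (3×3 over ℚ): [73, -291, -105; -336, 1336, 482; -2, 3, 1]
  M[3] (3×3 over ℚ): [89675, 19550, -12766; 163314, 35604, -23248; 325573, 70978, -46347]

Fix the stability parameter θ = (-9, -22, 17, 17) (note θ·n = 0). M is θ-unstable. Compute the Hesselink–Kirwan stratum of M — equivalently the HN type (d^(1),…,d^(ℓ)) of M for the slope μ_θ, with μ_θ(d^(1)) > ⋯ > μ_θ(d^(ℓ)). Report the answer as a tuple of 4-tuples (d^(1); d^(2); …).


Via rank(M_{q-1}∘⋯∘M_p): M ≅ I[1,1], I[1,3], I[1,4]^2, I[4,4].
μ_θ-semistable layers: μ^(1)=17; μ^(2)=-9; μ^(3)=-31/2

((0, 0, 3, 3); (1, 0, 0, 0); (3, 3, 0, 0))


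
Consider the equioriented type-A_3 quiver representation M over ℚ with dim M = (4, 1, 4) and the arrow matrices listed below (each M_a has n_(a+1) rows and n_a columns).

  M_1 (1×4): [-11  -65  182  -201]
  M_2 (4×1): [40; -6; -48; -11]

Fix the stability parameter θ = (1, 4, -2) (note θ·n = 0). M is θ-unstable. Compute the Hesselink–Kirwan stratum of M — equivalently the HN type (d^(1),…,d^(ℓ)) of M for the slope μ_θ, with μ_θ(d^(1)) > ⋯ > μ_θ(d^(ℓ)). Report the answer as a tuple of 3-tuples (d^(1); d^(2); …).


Interval decomposition of M: I[1,1]^3, I[1,3], I[3,3]^3.
HN type (ℓ=2): μ^(1)=1; μ^(2)=-2

((4, 1, 1); (0, 0, 3))


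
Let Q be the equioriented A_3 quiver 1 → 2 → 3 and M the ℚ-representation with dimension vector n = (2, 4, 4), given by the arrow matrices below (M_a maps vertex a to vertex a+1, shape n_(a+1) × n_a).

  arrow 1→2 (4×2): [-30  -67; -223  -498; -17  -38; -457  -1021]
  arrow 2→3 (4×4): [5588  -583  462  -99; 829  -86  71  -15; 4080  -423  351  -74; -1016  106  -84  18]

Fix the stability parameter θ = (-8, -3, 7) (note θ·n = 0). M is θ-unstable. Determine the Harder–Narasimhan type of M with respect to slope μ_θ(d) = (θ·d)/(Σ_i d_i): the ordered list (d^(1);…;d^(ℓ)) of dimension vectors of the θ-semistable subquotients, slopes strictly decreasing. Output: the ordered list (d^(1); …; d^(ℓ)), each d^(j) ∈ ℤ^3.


Interval decomposition of M: I[1,2], I[1,3], I[2,3]^2, I[3,3].
HN type (ℓ=3): μ^(1)=7; μ^(2)=-3; μ^(3)=-8

((0, 0, 4); (0, 4, 0); (2, 0, 0))


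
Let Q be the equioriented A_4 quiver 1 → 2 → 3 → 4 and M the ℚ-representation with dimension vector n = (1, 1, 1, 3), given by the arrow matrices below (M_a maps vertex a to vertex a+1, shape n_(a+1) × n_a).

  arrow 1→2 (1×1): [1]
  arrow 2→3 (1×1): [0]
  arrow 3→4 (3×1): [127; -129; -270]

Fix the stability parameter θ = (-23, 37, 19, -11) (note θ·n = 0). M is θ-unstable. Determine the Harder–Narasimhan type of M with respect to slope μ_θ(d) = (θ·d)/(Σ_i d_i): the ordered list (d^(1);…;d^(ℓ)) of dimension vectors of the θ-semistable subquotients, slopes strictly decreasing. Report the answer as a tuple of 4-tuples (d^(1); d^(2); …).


Barcode: M ≅ I[1,2], I[3,4], I[4,4]^2. HN layers by μ_θ (4 steps, strictly decreasing):
  μ^(1)=37; μ^(2)=4; μ^(3)=-11; μ^(4)=-23

((0, 1, 0, 0); (0, 0, 1, 1); (0, 0, 0, 2); (1, 0, 0, 0))


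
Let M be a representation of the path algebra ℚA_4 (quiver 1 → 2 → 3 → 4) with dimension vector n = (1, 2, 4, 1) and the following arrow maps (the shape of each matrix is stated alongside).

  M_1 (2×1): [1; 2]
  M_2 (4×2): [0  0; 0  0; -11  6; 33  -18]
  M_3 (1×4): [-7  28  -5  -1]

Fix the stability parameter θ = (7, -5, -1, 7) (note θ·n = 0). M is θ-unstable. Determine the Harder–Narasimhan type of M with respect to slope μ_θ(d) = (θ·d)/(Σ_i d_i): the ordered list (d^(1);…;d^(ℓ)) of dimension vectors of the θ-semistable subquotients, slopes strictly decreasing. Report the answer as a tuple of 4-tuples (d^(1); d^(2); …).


Barcode: M ≅ I[1,4], I[2,2], I[3,3]^3. HN layers by μ_θ (4 steps, strictly decreasing):
  μ^(1)=7; μ^(2)=1/3; μ^(3)=-1; μ^(4)=-5

((0, 0, 0, 1); (1, 1, 1, 0); (0, 0, 3, 0); (0, 1, 0, 0))


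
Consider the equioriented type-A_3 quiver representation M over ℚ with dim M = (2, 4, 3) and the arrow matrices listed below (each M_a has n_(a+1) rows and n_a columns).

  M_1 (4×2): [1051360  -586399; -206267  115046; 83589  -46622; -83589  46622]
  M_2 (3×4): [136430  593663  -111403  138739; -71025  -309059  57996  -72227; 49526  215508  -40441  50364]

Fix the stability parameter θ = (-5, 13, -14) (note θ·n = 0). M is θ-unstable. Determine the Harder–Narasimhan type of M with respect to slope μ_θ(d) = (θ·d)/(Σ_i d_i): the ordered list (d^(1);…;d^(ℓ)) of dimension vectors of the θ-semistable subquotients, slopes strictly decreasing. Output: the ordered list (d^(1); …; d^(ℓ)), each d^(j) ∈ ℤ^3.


Via rank(M_{q-1}∘⋯∘M_p): M ≅ I[1,3]^2, I[2,2], I[2,3].
μ_θ-semistable layers: μ^(1)=13; μ^(2)=-1/2; μ^(3)=-5

((0, 1, 0); (0, 3, 3); (2, 0, 0))


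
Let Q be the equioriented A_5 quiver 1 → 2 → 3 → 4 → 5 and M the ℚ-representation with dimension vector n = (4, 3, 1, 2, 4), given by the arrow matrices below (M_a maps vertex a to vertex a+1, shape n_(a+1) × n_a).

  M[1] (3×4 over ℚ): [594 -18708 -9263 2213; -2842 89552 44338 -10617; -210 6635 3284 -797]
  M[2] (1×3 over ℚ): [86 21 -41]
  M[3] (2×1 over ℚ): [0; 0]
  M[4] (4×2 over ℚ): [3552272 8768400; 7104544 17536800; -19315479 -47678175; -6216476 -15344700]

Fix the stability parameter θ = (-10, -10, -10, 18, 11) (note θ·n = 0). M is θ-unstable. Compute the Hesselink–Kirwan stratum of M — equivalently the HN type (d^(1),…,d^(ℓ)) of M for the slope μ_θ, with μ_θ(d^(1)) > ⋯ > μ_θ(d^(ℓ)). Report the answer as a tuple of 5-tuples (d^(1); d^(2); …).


Interval decomposition of M: I[1,1], I[1,2]^2, I[1,3], I[4,4], I[4,5], I[5,5]^3.
HN type (ℓ=4): μ^(1)=18; μ^(2)=29/2; μ^(3)=11; μ^(4)=-10

((0, 0, 0, 1, 0); (0, 0, 0, 1, 1); (0, 0, 0, 0, 3); (4, 3, 1, 0, 0))


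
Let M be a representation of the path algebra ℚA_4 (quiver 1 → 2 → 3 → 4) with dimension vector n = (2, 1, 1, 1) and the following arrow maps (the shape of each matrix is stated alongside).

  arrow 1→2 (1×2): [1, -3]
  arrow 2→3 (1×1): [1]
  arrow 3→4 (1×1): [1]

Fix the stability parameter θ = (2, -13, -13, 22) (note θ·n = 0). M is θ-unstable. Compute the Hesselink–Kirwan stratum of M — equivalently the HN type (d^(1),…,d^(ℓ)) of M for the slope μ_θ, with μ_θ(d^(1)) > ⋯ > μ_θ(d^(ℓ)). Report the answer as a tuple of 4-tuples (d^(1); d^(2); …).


Via rank(M_{q-1}∘⋯∘M_p): M ≅ I[1,1], I[1,4].
μ_θ-semistable layers: μ^(1)=22; μ^(2)=2; μ^(3)=-8

((0, 0, 0, 1); (1, 0, 0, 0); (1, 1, 1, 0))


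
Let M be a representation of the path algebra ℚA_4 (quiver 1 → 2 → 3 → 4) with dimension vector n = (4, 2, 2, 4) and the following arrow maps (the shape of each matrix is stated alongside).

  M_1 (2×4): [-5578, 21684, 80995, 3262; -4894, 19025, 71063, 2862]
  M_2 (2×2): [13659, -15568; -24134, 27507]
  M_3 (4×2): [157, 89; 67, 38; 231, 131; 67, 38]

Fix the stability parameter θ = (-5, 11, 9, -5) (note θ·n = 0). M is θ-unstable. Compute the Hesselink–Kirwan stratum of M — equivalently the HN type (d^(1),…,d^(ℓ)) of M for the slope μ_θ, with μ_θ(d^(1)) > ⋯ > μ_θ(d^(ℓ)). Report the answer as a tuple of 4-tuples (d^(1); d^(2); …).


Via rank(M_{q-1}∘⋯∘M_p): M ≅ I[1,1]^2, I[1,4]^2, I[4,4]^2.
μ_θ-semistable layers: μ^(1)=5; μ^(2)=-5

((0, 2, 2, 2); (4, 0, 0, 2))


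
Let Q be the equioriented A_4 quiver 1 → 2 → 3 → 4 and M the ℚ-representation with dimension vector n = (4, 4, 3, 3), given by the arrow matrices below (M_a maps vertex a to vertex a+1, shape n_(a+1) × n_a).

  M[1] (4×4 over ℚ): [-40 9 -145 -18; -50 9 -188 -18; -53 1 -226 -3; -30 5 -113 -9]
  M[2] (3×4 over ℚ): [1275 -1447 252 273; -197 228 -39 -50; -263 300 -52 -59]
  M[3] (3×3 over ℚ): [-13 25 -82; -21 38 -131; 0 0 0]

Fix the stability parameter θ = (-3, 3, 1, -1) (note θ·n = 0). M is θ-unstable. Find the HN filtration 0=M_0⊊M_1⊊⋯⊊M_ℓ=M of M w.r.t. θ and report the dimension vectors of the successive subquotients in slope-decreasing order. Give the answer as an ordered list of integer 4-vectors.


Barcode: M ≅ I[1,2], I[1,3], I[1,4]^2, I[4,4]. HN layers by μ_θ (5 steps, strictly decreasing):
  μ^(1)=3; μ^(2)=2; μ^(3)=1; μ^(4)=-1; μ^(5)=-3

((0, 1, 0, 0); (0, 1, 1, 0); (0, 2, 2, 2); (0, 0, 0, 1); (4, 0, 0, 0))


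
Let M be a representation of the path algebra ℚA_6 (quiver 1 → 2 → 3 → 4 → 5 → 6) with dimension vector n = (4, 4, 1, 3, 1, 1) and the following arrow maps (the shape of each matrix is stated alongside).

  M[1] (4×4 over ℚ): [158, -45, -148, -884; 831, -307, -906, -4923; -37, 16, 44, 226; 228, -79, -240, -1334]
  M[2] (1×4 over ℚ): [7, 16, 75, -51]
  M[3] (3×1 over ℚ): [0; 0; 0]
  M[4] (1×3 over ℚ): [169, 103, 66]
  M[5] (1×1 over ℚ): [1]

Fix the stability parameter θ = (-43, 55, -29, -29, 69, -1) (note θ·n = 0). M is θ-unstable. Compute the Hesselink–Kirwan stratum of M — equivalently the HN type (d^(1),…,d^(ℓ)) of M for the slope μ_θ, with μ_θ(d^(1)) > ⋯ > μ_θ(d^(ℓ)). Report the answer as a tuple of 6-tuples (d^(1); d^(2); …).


Barcode: M ≅ I[1,1], I[1,2]^2, I[1,3], I[2,2], I[4,4]^2, I[4,6]. HN layers by μ_θ (5 steps, strictly decreasing):
  μ^(1)=55; μ^(2)=34; μ^(3)=13; μ^(4)=-29; μ^(5)=-43

((0, 3, 0, 0, 0, 0); (0, 0, 0, 0, 1, 1); (0, 1, 1, 0, 0, 0); (0, 0, 0, 3, 0, 0); (4, 0, 0, 0, 0, 0))


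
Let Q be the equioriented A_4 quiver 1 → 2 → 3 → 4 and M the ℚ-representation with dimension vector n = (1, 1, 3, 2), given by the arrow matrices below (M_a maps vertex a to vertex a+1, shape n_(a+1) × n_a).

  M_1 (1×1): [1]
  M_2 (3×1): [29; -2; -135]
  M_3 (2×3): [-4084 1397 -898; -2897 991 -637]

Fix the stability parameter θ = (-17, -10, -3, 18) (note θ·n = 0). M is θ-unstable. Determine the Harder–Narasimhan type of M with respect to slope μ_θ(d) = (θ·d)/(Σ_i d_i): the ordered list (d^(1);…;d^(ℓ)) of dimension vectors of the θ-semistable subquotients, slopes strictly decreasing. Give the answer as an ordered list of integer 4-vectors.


Via rank(M_{q-1}∘⋯∘M_p): M ≅ I[1,3], I[3,4]^2.
μ_θ-semistable layers: μ^(1)=18; μ^(2)=-3; μ^(3)=-10; μ^(4)=-17

((0, 0, 0, 2); (0, 0, 3, 0); (0, 1, 0, 0); (1, 0, 0, 0))


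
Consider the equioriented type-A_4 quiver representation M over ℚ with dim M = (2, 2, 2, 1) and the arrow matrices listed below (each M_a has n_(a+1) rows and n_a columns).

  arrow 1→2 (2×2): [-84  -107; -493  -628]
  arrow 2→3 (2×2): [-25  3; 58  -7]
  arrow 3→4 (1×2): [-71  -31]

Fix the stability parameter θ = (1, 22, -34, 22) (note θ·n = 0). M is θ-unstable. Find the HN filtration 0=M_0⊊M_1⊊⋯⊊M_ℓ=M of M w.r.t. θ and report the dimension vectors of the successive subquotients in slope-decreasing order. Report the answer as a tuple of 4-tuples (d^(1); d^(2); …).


Via rank(M_{q-1}∘⋯∘M_p): M ≅ I[1,3], I[1,4].
μ_θ-semistable layers: μ^(1)=22; μ^(2)=-11/3

((0, 0, 0, 1); (2, 2, 2, 0))


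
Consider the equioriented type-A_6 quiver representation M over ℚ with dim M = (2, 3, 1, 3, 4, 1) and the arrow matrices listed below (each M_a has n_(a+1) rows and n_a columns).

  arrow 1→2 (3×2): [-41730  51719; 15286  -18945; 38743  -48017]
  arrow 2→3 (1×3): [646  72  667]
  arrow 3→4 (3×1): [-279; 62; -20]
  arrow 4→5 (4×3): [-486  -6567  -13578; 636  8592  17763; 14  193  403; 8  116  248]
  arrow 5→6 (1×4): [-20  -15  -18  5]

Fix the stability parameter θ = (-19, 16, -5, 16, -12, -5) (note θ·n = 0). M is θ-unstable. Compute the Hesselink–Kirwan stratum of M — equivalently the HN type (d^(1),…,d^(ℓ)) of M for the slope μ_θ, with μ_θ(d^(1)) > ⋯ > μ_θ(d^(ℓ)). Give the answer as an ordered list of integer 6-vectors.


Interval decomposition of M: I[1,2], I[1,4], I[2,2], I[4,5], I[4,6], I[5,5]^2.
HN type (ℓ=6): μ^(1)=16; μ^(2)=11/2; μ^(3)=2; μ^(4)=-1/3; μ^(5)=-12; μ^(6)=-19

((0, 2, 0, 1, 0, 0); (0, 1, 1, 0, 0, 0); (0, 0, 0, 1, 1, 0); (0, 0, 0, 1, 1, 1); (0, 0, 0, 0, 2, 0); (2, 0, 0, 0, 0, 0))


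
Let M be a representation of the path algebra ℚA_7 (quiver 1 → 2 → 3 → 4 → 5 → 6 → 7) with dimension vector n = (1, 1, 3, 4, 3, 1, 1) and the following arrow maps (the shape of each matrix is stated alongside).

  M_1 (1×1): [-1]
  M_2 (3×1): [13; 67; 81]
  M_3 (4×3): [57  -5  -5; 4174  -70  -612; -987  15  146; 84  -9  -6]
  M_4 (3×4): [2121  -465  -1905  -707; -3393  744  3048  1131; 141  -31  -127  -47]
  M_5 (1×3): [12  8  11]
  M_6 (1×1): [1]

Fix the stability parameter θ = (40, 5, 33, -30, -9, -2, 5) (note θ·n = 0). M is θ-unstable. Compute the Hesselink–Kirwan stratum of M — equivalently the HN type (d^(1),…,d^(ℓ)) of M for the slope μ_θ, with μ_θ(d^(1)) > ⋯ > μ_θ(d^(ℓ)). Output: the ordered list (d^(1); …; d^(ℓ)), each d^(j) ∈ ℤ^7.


Interval decomposition of M: I[1,4], I[3,5], I[3,7], I[4,4], I[5,5].
HN type (ℓ=5): μ^(1)=12; μ^(2)=5; μ^(3)=-2; μ^(4)=-9; μ^(5)=-30

((1, 1, 1, 1, 0, 0, 0); (0, 0, 0, 0, 0, 0, 1); (0, 0, 2, 2, 2, 1, 0); (0, 0, 0, 0, 1, 0, 0); (0, 0, 0, 1, 0, 0, 0))


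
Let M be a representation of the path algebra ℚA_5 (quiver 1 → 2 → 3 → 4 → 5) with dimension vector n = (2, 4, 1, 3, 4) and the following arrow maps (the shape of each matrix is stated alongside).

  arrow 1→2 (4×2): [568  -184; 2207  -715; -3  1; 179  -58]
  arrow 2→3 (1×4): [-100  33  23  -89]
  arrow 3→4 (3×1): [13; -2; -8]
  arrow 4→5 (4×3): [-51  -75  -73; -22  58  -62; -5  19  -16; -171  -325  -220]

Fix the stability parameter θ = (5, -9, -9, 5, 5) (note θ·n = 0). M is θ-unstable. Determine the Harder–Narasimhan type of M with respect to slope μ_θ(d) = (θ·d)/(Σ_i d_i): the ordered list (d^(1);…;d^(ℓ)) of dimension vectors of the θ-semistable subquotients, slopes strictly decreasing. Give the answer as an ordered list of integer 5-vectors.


Interval decomposition of M: I[1,2], I[1,5], I[2,2]^2, I[4,5]^2, I[5,5].
HN type (ℓ=4): μ^(1)=5; μ^(2)=-2; μ^(3)=-13/3; μ^(4)=-9

((0, 0, 0, 3, 4); (1, 1, 0, 0, 0); (1, 1, 1, 0, 0); (0, 2, 0, 0, 0))


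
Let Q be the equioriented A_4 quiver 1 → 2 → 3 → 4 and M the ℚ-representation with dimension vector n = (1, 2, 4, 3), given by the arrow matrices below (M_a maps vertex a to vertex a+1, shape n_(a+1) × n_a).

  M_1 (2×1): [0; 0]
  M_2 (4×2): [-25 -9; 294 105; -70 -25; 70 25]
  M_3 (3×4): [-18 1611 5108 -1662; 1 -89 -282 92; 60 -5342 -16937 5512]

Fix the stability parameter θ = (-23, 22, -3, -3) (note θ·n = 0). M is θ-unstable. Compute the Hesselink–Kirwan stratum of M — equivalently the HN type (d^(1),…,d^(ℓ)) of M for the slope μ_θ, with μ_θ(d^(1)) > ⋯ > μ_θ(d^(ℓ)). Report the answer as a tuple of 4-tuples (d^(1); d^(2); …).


Interval decomposition of M: I[1,1], I[2,4]^2, I[3,3], I[3,4].
HN type (ℓ=3): μ^(1)=16/3; μ^(2)=-3; μ^(3)=-23

((0, 2, 2, 2); (0, 0, 2, 1); (1, 0, 0, 0))


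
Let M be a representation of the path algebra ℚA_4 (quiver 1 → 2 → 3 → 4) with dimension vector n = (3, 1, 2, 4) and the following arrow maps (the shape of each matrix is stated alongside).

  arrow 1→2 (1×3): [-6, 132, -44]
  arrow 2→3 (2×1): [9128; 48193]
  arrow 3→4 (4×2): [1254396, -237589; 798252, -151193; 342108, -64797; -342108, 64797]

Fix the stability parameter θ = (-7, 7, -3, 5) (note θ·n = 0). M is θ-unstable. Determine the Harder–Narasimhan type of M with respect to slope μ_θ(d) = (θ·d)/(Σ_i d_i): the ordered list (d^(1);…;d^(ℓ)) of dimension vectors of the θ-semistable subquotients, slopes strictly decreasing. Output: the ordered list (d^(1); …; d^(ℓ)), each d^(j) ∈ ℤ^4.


Barcode: M ≅ I[1,1]^2, I[1,4], I[3,3], I[4,4]^3. HN layers by μ_θ (4 steps, strictly decreasing):
  μ^(1)=5; μ^(2)=2; μ^(3)=-3; μ^(4)=-7

((0, 0, 0, 4); (0, 1, 1, 0); (0, 0, 1, 0); (3, 0, 0, 0))


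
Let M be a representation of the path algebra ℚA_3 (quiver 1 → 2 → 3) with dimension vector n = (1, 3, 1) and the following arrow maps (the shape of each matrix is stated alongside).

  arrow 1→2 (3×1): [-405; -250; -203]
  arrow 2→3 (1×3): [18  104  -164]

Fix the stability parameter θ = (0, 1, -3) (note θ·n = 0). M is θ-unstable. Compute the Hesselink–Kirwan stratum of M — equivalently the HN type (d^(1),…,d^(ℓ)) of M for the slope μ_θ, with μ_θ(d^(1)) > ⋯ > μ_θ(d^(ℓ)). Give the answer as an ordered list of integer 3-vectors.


Barcode: M ≅ I[1,3], I[2,2]^2. HN layers by μ_θ (2 steps, strictly decreasing):
  μ^(1)=1; μ^(2)=-2/3

((0, 2, 0); (1, 1, 1))


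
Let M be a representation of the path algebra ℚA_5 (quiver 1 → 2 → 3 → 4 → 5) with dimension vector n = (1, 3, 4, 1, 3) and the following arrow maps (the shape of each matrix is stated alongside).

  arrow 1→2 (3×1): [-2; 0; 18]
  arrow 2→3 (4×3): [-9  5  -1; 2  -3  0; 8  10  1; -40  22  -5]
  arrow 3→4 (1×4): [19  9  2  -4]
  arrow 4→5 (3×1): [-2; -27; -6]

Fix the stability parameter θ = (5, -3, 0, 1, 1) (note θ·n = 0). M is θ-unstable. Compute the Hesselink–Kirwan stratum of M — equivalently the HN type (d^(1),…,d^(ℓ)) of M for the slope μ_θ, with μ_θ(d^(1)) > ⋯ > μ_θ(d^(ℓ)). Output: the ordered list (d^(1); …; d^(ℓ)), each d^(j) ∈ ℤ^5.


Barcode: M ≅ I[1,5], I[2,3]^2, I[3,3], I[5,5]^2. HN layers by μ_θ (4 steps, strictly decreasing):
  μ^(1)=1; μ^(2)=2/3; μ^(3)=0; μ^(4)=-3

((0, 0, 0, 1, 3); (1, 1, 1, 0, 0); (0, 0, 3, 0, 0); (0, 2, 0, 0, 0))


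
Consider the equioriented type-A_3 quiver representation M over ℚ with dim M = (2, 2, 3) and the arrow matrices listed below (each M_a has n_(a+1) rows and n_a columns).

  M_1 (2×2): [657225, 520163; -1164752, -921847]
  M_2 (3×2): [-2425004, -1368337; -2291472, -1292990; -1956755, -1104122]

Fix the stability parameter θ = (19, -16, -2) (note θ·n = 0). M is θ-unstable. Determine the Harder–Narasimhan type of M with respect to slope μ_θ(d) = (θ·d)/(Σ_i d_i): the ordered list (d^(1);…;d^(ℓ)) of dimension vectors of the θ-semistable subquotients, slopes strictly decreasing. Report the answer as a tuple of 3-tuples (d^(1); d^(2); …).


Interval decomposition of M: I[1,3]^2, I[3,3].
HN type (ℓ=2): μ^(1)=1/3; μ^(2)=-2

((2, 2, 2); (0, 0, 1))


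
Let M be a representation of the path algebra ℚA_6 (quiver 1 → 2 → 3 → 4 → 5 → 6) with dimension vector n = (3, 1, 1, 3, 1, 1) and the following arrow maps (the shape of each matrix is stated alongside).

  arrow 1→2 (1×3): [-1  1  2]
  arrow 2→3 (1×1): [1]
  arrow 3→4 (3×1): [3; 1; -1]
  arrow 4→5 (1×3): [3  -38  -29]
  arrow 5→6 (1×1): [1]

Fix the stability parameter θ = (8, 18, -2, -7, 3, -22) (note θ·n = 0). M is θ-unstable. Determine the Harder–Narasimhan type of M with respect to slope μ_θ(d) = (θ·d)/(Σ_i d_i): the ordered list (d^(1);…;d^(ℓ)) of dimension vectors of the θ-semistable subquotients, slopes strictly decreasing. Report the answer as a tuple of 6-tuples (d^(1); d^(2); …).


Interval decomposition of M: I[1,1]^2, I[1,4], I[4,4], I[4,6].
HN type (ℓ=4): μ^(1)=8; μ^(2)=17/4; μ^(3)=-7; μ^(4)=-26/3

((2, 0, 0, 0, 0, 0); (1, 1, 1, 1, 0, 0); (0, 0, 0, 1, 0, 0); (0, 0, 0, 1, 1, 1))


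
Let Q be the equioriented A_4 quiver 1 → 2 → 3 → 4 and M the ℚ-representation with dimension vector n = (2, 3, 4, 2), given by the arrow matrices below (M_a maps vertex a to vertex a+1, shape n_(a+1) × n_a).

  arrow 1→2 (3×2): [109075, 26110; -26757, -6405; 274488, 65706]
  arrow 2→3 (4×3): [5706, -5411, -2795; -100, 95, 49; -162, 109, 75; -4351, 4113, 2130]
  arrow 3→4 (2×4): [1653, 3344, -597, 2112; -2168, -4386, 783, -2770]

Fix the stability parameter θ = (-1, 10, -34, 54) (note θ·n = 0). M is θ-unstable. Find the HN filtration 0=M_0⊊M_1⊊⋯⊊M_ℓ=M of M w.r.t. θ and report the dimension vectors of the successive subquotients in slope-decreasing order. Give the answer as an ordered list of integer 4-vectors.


Interval decomposition of M: I[1,3], I[1,4], I[2,4], I[3,3].
HN type (ℓ=4): μ^(1)=54; μ^(2)=-25/3; μ^(3)=-12; μ^(4)=-34

((0, 0, 0, 2); (2, 2, 2, 0); (0, 1, 1, 0); (0, 0, 1, 0))


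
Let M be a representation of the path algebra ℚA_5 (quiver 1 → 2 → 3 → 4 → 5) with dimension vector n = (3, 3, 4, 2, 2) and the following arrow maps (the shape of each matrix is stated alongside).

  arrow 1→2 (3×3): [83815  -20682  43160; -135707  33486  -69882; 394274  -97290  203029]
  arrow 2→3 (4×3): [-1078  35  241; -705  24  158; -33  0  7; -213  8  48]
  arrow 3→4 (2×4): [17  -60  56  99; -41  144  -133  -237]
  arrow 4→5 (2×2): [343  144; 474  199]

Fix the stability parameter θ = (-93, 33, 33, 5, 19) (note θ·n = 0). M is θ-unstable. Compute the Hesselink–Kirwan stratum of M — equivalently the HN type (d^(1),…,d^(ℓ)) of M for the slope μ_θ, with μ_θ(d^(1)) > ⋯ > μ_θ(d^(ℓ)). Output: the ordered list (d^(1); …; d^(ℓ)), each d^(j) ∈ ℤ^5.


Via rank(M_{q-1}∘⋯∘M_p): M ≅ I[1,1], I[1,5]^2, I[2,3], I[3,3].
μ_θ-semistable layers: μ^(1)=33; μ^(2)=45/2; μ^(3)=-93

((0, 1, 2, 0, 0); (0, 2, 2, 2, 2); (3, 0, 0, 0, 0))


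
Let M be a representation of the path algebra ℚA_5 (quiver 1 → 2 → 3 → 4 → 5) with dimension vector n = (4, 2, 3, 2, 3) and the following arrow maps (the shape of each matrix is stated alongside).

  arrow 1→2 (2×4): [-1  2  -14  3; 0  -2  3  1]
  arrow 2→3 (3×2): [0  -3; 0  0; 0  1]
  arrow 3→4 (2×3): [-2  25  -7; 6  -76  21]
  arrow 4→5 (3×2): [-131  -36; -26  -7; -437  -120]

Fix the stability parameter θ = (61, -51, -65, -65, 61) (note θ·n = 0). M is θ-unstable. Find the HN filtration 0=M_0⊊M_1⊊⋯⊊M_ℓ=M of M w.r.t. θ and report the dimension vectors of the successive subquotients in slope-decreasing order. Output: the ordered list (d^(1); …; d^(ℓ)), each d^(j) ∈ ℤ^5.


Via rank(M_{q-1}∘⋯∘M_p): M ≅ I[1,1]^2, I[1,2], I[1,5], I[3,3], I[3,5], I[5,5].
μ_θ-semistable layers: μ^(1)=61; μ^(2)=5; μ^(3)=-30; μ^(4)=-65

((2, 0, 0, 0, 3); (1, 1, 0, 0, 0); (1, 1, 1, 1, 0); (0, 0, 2, 1, 0))
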